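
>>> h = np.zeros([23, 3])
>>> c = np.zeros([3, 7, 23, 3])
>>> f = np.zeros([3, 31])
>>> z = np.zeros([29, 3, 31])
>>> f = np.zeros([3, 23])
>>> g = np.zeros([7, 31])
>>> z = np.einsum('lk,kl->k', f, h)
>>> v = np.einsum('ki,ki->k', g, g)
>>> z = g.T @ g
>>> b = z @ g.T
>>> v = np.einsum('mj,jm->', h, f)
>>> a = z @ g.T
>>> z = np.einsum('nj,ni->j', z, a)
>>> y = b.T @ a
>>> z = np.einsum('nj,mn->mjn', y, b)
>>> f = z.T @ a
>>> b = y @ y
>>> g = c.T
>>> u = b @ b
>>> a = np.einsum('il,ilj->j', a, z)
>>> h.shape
(23, 3)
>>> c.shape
(3, 7, 23, 3)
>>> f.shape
(7, 7, 7)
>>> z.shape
(31, 7, 7)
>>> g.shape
(3, 23, 7, 3)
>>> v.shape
()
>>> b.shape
(7, 7)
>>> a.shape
(7,)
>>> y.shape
(7, 7)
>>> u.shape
(7, 7)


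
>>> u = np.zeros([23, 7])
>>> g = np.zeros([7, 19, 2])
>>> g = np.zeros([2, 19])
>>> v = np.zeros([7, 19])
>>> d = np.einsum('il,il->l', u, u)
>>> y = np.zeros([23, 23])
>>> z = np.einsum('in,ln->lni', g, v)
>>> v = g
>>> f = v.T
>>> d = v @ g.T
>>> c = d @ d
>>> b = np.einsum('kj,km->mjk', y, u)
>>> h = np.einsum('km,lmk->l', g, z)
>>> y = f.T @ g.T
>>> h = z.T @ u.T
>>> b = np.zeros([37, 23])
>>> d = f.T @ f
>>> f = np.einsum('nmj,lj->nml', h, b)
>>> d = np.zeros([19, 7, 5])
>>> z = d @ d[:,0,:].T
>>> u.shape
(23, 7)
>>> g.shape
(2, 19)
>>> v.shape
(2, 19)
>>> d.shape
(19, 7, 5)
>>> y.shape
(2, 2)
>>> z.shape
(19, 7, 19)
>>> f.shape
(2, 19, 37)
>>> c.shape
(2, 2)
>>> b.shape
(37, 23)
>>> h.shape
(2, 19, 23)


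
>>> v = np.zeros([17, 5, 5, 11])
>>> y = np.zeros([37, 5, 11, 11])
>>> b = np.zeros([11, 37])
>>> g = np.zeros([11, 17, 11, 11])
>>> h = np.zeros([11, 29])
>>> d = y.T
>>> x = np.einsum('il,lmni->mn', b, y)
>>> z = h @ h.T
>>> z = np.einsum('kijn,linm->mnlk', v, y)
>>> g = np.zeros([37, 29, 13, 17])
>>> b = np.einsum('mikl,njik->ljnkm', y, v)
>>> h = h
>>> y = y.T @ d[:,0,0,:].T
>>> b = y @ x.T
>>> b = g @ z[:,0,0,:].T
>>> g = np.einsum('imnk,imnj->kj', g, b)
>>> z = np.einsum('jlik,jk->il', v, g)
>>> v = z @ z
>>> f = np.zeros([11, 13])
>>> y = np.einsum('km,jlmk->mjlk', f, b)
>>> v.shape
(5, 5)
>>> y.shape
(13, 37, 29, 11)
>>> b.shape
(37, 29, 13, 11)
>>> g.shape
(17, 11)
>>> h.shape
(11, 29)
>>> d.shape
(11, 11, 5, 37)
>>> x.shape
(5, 11)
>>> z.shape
(5, 5)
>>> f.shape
(11, 13)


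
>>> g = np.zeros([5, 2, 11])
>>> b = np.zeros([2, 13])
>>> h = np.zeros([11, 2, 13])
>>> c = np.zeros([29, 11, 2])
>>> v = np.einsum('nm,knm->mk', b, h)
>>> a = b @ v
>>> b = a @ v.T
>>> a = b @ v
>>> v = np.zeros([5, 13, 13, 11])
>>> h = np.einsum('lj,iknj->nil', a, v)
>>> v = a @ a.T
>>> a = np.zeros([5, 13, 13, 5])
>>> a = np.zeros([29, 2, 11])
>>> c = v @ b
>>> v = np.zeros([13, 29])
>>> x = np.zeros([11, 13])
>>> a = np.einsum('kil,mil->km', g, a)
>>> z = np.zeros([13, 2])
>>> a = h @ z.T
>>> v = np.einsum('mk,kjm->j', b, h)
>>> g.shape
(5, 2, 11)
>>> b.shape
(2, 13)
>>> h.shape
(13, 5, 2)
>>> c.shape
(2, 13)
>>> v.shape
(5,)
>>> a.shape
(13, 5, 13)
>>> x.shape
(11, 13)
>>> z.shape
(13, 2)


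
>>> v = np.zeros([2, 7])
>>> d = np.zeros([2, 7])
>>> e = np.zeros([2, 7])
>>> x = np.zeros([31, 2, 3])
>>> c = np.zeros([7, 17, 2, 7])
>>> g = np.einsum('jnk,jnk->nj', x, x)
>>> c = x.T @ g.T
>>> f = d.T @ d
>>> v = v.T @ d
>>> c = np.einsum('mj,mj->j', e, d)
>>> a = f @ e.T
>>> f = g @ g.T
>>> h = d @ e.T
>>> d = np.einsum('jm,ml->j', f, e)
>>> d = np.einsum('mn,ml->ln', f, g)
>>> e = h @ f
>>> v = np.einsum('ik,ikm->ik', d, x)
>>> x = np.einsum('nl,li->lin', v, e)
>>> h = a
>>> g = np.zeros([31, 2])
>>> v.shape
(31, 2)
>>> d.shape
(31, 2)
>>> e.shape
(2, 2)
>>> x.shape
(2, 2, 31)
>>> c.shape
(7,)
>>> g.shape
(31, 2)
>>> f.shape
(2, 2)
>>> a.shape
(7, 2)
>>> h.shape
(7, 2)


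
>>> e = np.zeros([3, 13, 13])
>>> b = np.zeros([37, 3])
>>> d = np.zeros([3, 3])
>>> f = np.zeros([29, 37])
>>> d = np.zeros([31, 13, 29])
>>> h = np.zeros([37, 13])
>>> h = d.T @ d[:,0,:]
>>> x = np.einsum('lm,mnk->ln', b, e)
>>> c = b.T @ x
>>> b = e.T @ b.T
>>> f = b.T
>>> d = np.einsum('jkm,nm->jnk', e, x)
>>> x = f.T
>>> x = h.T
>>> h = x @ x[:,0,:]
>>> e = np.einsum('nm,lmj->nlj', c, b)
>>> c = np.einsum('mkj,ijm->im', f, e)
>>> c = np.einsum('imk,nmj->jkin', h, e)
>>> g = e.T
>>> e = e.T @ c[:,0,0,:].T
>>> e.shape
(37, 13, 37)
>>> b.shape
(13, 13, 37)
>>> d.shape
(3, 37, 13)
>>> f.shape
(37, 13, 13)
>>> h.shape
(29, 13, 29)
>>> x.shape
(29, 13, 29)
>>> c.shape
(37, 29, 29, 3)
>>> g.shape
(37, 13, 3)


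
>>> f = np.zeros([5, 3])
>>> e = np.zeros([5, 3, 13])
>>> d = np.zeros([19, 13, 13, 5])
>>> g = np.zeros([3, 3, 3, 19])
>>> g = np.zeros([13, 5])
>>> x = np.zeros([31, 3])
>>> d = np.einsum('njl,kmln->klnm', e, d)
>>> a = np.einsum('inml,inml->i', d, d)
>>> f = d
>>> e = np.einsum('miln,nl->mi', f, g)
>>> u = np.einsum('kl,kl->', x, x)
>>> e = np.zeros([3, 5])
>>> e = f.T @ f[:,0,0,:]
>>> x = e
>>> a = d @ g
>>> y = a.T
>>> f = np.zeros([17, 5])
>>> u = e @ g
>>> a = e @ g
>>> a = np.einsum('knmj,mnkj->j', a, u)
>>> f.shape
(17, 5)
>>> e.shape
(13, 5, 13, 13)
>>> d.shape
(19, 13, 5, 13)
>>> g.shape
(13, 5)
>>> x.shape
(13, 5, 13, 13)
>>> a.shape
(5,)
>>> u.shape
(13, 5, 13, 5)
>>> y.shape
(5, 5, 13, 19)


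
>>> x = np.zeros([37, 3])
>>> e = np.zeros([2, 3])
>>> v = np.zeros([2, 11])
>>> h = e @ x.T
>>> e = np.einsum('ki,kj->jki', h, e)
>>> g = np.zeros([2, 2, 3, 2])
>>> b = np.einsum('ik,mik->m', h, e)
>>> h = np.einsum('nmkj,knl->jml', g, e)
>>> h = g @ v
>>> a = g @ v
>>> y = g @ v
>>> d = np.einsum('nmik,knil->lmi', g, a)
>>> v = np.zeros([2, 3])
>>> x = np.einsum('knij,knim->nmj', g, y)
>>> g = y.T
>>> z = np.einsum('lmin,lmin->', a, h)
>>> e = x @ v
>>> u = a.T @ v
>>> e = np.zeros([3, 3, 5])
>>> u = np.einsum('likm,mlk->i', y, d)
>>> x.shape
(2, 11, 2)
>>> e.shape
(3, 3, 5)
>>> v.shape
(2, 3)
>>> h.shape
(2, 2, 3, 11)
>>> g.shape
(11, 3, 2, 2)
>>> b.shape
(3,)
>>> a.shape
(2, 2, 3, 11)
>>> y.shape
(2, 2, 3, 11)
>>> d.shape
(11, 2, 3)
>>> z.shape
()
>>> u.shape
(2,)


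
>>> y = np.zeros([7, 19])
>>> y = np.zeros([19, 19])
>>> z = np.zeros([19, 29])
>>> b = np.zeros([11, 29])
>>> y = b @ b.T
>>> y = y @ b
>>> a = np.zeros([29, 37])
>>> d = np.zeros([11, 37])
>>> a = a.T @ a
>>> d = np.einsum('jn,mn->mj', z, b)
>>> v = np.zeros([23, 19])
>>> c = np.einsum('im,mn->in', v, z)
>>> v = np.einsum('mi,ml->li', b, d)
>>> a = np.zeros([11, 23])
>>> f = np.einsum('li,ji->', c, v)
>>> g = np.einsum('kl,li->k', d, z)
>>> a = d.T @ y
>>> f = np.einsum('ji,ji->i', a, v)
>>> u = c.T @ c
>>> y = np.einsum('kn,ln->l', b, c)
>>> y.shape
(23,)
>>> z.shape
(19, 29)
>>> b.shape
(11, 29)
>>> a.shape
(19, 29)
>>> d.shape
(11, 19)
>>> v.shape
(19, 29)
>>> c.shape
(23, 29)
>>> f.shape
(29,)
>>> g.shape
(11,)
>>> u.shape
(29, 29)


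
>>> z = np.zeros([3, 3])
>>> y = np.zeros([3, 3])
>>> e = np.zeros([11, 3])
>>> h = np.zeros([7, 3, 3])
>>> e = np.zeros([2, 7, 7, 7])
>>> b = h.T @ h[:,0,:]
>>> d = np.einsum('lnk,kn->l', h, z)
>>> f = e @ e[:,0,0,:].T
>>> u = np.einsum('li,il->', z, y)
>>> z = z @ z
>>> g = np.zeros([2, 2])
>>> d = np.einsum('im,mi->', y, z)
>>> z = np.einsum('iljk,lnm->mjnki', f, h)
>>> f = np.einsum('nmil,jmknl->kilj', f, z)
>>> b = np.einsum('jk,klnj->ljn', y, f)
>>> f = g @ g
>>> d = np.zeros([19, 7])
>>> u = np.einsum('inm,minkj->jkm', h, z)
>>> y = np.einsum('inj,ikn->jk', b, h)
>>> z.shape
(3, 7, 3, 2, 2)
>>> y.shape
(2, 3)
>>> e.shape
(2, 7, 7, 7)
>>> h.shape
(7, 3, 3)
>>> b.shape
(7, 3, 2)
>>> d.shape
(19, 7)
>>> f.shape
(2, 2)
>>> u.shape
(2, 2, 3)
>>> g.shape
(2, 2)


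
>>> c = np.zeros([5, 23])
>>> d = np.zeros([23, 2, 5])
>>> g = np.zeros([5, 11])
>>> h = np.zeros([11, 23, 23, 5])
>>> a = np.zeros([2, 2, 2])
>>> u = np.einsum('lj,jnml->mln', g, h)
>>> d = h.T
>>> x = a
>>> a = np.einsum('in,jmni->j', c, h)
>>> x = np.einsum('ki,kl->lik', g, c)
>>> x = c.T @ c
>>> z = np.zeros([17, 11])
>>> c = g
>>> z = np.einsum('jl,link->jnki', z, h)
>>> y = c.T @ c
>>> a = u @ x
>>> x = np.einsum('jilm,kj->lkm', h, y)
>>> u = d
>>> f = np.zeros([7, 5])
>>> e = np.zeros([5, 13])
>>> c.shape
(5, 11)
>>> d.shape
(5, 23, 23, 11)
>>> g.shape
(5, 11)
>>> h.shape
(11, 23, 23, 5)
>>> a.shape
(23, 5, 23)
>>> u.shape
(5, 23, 23, 11)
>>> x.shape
(23, 11, 5)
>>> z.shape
(17, 23, 5, 23)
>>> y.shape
(11, 11)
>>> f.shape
(7, 5)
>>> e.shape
(5, 13)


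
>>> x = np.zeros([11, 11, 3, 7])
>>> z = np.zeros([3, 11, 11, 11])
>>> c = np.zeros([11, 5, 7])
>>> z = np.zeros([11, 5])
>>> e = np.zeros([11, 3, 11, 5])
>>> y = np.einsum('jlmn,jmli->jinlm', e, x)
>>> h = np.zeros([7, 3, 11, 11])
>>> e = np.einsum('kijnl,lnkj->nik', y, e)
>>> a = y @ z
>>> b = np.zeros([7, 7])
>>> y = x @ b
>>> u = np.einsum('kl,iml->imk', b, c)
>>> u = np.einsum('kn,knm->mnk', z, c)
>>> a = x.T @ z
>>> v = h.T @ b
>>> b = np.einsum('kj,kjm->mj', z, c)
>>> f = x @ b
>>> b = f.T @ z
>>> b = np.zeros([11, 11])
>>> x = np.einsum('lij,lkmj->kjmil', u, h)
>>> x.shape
(3, 11, 11, 5, 7)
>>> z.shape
(11, 5)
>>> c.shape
(11, 5, 7)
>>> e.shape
(3, 7, 11)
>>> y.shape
(11, 11, 3, 7)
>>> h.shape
(7, 3, 11, 11)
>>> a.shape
(7, 3, 11, 5)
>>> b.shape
(11, 11)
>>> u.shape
(7, 5, 11)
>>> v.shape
(11, 11, 3, 7)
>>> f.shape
(11, 11, 3, 5)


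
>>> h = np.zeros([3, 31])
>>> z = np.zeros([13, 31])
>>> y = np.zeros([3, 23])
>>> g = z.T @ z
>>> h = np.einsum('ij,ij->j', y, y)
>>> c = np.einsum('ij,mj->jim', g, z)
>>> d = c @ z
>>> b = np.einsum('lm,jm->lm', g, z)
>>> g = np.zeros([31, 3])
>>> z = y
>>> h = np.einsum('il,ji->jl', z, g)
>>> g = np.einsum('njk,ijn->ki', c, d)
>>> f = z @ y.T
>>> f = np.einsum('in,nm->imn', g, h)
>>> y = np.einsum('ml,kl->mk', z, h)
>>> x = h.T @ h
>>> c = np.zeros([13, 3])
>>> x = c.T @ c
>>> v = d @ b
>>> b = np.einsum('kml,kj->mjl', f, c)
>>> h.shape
(31, 23)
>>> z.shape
(3, 23)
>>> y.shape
(3, 31)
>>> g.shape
(13, 31)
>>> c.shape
(13, 3)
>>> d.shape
(31, 31, 31)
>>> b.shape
(23, 3, 31)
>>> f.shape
(13, 23, 31)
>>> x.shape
(3, 3)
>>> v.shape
(31, 31, 31)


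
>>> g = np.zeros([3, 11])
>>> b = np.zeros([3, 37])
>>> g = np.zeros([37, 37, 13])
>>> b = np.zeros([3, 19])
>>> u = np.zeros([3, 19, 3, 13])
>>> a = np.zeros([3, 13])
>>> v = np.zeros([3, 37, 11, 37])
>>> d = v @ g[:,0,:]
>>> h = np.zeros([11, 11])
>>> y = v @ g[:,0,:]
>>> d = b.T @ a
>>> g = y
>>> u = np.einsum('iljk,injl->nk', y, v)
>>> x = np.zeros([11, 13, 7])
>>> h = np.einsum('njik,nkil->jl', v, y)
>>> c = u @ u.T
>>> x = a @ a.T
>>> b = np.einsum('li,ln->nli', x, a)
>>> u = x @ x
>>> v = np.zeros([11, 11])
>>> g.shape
(3, 37, 11, 13)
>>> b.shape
(13, 3, 3)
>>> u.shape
(3, 3)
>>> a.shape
(3, 13)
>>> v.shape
(11, 11)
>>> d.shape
(19, 13)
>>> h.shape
(37, 13)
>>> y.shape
(3, 37, 11, 13)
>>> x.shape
(3, 3)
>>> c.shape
(37, 37)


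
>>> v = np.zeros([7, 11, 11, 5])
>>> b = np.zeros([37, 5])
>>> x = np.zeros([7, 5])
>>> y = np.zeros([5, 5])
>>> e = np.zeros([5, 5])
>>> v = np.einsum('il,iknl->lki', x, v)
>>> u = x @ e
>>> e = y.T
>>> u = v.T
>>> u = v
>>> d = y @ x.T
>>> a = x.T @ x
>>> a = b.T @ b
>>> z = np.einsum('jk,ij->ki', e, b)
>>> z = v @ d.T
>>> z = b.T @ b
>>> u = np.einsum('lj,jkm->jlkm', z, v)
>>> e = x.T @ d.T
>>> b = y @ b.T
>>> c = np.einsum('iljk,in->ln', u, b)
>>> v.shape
(5, 11, 7)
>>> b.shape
(5, 37)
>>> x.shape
(7, 5)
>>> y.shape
(5, 5)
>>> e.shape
(5, 5)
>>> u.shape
(5, 5, 11, 7)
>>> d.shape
(5, 7)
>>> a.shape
(5, 5)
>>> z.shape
(5, 5)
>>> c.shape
(5, 37)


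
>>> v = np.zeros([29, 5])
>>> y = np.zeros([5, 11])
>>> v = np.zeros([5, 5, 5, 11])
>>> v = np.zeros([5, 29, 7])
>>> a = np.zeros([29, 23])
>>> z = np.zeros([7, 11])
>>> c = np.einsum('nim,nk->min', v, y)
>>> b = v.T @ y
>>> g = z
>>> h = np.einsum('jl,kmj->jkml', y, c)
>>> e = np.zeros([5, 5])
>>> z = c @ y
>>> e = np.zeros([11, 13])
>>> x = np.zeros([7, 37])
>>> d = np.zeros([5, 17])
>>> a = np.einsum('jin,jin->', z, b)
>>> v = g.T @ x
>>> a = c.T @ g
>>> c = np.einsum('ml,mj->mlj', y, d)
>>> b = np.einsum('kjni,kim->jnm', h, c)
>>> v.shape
(11, 37)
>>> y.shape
(5, 11)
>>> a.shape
(5, 29, 11)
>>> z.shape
(7, 29, 11)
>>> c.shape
(5, 11, 17)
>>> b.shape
(7, 29, 17)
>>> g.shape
(7, 11)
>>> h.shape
(5, 7, 29, 11)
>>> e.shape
(11, 13)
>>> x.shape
(7, 37)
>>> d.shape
(5, 17)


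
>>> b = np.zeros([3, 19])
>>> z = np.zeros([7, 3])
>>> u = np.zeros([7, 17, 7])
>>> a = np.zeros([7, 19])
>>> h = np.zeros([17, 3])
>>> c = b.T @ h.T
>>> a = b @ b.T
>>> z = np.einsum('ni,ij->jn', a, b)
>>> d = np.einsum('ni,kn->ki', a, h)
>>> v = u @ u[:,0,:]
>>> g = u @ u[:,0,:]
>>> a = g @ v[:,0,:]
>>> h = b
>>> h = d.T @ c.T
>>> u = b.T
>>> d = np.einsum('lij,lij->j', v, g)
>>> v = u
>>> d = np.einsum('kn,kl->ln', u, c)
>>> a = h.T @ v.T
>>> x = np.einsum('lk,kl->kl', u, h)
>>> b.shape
(3, 19)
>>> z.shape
(19, 3)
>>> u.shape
(19, 3)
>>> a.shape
(19, 19)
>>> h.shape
(3, 19)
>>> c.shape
(19, 17)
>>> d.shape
(17, 3)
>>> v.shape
(19, 3)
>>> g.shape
(7, 17, 7)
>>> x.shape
(3, 19)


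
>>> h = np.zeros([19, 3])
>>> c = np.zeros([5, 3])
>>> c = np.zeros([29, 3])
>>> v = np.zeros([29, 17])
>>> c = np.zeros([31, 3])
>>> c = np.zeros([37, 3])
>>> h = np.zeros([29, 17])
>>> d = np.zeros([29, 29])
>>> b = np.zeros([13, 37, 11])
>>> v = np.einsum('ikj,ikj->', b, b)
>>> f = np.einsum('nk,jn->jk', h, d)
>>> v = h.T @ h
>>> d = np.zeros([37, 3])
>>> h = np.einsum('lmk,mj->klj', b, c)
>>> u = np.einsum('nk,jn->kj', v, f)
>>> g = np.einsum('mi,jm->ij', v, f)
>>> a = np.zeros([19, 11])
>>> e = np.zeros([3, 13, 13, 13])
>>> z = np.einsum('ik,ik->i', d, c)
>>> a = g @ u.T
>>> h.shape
(11, 13, 3)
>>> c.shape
(37, 3)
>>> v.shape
(17, 17)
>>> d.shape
(37, 3)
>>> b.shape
(13, 37, 11)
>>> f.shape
(29, 17)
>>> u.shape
(17, 29)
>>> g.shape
(17, 29)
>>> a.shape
(17, 17)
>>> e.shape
(3, 13, 13, 13)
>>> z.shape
(37,)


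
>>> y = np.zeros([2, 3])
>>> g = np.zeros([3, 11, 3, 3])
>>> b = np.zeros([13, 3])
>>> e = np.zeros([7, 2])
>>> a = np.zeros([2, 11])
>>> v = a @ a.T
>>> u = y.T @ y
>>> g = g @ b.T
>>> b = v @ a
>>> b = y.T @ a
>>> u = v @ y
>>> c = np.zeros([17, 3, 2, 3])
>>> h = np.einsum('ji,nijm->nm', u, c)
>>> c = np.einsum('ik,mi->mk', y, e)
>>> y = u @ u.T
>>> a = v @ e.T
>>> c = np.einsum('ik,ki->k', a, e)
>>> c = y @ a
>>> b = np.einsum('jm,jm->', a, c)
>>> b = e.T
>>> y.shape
(2, 2)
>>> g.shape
(3, 11, 3, 13)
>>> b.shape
(2, 7)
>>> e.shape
(7, 2)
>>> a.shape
(2, 7)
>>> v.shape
(2, 2)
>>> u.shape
(2, 3)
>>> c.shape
(2, 7)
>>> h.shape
(17, 3)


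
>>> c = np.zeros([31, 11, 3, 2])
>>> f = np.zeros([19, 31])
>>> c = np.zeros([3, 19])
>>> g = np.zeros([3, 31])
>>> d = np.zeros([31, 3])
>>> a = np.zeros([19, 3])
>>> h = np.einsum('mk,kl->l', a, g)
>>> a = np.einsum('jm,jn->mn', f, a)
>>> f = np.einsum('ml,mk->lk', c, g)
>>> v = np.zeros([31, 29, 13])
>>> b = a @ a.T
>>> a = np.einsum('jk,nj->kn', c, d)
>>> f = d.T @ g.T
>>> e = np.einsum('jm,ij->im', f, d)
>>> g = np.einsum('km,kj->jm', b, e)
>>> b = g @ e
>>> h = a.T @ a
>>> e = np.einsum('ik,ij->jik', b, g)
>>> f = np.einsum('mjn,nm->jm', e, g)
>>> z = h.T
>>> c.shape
(3, 19)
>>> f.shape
(3, 31)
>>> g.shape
(3, 31)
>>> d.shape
(31, 3)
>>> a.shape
(19, 31)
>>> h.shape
(31, 31)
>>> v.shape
(31, 29, 13)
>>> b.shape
(3, 3)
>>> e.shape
(31, 3, 3)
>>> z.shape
(31, 31)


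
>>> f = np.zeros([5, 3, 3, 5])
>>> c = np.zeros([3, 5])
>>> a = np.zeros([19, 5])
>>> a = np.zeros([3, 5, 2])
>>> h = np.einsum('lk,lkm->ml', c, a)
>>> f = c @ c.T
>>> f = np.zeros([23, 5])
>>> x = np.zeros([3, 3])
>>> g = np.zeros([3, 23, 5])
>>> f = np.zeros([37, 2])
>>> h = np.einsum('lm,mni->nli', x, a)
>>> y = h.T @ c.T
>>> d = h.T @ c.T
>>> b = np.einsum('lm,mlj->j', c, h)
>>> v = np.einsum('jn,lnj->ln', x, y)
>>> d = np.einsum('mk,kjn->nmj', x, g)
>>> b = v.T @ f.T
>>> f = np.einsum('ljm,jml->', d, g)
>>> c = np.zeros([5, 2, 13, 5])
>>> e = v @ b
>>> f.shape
()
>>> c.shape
(5, 2, 13, 5)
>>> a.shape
(3, 5, 2)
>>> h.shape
(5, 3, 2)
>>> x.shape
(3, 3)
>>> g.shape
(3, 23, 5)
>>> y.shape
(2, 3, 3)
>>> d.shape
(5, 3, 23)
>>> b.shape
(3, 37)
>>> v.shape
(2, 3)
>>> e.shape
(2, 37)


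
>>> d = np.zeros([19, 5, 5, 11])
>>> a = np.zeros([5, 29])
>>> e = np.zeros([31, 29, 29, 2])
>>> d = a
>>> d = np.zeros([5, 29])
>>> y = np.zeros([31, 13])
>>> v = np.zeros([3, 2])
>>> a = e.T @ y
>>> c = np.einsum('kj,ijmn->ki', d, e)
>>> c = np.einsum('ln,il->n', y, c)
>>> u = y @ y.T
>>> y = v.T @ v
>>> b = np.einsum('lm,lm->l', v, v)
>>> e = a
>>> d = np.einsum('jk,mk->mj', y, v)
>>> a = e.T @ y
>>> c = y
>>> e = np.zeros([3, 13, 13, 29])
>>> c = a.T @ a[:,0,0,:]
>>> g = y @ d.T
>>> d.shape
(3, 2)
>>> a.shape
(13, 29, 29, 2)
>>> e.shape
(3, 13, 13, 29)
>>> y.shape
(2, 2)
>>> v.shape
(3, 2)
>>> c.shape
(2, 29, 29, 2)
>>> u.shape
(31, 31)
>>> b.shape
(3,)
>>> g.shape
(2, 3)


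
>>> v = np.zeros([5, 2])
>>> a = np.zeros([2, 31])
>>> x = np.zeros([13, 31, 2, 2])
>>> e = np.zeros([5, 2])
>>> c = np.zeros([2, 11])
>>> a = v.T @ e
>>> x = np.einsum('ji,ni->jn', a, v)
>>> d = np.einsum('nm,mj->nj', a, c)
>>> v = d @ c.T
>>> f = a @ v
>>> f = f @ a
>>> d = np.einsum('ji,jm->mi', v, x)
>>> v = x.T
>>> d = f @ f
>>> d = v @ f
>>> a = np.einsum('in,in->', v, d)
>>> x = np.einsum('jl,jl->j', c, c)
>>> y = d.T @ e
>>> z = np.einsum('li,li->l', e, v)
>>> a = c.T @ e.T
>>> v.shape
(5, 2)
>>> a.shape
(11, 5)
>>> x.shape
(2,)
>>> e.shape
(5, 2)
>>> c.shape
(2, 11)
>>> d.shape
(5, 2)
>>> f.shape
(2, 2)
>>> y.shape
(2, 2)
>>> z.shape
(5,)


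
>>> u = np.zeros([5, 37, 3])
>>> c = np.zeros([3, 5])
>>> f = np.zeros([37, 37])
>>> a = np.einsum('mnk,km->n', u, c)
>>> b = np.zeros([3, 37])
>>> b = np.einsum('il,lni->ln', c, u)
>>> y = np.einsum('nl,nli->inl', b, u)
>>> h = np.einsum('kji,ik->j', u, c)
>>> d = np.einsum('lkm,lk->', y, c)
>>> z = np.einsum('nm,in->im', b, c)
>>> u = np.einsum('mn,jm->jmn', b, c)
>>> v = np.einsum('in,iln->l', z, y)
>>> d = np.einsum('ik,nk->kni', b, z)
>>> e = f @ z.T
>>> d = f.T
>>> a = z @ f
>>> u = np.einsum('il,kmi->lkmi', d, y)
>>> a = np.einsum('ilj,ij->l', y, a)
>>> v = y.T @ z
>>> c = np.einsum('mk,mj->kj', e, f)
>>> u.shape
(37, 3, 5, 37)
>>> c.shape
(3, 37)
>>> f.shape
(37, 37)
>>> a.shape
(5,)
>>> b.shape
(5, 37)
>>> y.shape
(3, 5, 37)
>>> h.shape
(37,)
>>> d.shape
(37, 37)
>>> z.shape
(3, 37)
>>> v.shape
(37, 5, 37)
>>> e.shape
(37, 3)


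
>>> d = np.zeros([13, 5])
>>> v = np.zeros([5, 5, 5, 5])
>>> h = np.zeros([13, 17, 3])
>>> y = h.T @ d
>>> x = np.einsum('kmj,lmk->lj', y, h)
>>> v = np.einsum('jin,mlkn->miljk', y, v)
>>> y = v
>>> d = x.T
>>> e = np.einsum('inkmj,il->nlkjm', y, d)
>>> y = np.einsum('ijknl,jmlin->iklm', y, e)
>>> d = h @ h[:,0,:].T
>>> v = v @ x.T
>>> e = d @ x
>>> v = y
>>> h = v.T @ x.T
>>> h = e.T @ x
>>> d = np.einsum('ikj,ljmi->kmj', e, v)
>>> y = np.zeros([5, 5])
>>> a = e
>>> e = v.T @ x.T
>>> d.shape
(17, 5, 5)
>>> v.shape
(5, 5, 5, 13)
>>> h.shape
(5, 17, 5)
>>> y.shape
(5, 5)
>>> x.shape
(13, 5)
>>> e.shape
(13, 5, 5, 13)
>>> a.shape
(13, 17, 5)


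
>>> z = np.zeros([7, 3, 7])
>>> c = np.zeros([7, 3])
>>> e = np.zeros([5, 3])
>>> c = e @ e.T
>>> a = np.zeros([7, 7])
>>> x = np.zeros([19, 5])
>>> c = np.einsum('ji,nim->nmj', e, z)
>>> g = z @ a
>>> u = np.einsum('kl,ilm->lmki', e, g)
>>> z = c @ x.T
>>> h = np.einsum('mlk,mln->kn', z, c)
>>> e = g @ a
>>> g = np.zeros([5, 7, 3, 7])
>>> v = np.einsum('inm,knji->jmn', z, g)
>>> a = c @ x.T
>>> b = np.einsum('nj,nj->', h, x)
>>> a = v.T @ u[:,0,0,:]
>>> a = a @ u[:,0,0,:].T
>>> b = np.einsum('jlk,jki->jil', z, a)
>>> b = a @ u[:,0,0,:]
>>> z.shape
(7, 7, 19)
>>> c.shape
(7, 7, 5)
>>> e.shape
(7, 3, 7)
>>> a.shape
(7, 19, 3)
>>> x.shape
(19, 5)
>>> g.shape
(5, 7, 3, 7)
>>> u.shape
(3, 7, 5, 7)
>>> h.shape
(19, 5)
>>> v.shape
(3, 19, 7)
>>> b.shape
(7, 19, 7)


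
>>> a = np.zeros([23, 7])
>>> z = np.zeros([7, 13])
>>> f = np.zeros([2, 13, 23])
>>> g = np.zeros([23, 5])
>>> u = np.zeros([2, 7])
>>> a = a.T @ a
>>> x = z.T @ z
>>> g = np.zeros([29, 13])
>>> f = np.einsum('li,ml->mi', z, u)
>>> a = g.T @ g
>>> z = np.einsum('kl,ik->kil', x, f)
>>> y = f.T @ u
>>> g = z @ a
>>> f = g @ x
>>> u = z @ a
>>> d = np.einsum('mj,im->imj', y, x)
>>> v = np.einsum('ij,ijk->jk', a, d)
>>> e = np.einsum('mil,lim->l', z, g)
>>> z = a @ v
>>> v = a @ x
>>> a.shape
(13, 13)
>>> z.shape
(13, 7)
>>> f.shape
(13, 2, 13)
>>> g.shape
(13, 2, 13)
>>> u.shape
(13, 2, 13)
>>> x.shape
(13, 13)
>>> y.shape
(13, 7)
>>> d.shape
(13, 13, 7)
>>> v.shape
(13, 13)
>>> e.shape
(13,)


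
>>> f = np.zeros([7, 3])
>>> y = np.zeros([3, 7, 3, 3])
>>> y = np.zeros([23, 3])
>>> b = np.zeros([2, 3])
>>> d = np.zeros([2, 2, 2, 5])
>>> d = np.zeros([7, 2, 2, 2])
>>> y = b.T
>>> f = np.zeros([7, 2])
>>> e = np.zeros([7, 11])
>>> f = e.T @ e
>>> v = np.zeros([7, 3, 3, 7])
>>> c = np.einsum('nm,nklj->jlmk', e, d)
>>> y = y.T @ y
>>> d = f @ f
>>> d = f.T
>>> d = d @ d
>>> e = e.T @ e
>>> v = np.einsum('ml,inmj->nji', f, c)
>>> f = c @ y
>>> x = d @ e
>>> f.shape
(2, 2, 11, 2)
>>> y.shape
(2, 2)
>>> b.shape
(2, 3)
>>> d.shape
(11, 11)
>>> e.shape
(11, 11)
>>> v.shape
(2, 2, 2)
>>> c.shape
(2, 2, 11, 2)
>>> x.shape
(11, 11)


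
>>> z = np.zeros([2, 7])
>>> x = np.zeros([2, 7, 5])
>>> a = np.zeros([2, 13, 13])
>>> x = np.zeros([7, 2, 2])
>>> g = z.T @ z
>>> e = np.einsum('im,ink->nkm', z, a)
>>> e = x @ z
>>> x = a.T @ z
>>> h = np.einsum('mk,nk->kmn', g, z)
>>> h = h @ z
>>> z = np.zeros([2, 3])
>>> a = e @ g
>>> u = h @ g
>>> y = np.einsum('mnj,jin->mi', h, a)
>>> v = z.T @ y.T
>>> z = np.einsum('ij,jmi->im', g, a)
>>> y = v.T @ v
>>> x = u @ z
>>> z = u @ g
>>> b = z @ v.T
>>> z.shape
(7, 7, 7)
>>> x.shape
(7, 7, 2)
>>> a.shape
(7, 2, 7)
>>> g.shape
(7, 7)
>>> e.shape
(7, 2, 7)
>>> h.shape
(7, 7, 7)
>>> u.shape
(7, 7, 7)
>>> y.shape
(7, 7)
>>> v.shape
(3, 7)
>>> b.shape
(7, 7, 3)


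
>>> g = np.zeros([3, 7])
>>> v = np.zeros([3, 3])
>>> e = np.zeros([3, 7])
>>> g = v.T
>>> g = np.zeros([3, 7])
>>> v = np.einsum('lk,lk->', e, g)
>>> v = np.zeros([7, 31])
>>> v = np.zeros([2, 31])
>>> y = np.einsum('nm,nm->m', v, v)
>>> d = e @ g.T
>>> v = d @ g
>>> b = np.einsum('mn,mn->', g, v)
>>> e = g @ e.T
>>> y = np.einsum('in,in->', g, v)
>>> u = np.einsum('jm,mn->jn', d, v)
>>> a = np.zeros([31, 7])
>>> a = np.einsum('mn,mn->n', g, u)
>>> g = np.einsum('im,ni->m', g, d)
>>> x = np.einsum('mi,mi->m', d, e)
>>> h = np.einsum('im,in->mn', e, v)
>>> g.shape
(7,)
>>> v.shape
(3, 7)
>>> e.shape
(3, 3)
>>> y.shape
()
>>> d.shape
(3, 3)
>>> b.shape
()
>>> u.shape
(3, 7)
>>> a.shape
(7,)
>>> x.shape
(3,)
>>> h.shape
(3, 7)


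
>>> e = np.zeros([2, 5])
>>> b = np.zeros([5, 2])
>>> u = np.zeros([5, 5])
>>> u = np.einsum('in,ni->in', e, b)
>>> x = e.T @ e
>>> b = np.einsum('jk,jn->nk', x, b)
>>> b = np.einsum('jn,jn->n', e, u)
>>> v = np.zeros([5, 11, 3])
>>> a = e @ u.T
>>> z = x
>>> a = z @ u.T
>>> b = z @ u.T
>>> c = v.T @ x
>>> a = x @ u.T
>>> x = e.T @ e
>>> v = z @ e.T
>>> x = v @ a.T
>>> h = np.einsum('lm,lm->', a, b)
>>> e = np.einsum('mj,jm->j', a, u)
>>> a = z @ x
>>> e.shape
(2,)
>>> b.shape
(5, 2)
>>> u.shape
(2, 5)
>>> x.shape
(5, 5)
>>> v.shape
(5, 2)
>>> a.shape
(5, 5)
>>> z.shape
(5, 5)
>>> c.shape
(3, 11, 5)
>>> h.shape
()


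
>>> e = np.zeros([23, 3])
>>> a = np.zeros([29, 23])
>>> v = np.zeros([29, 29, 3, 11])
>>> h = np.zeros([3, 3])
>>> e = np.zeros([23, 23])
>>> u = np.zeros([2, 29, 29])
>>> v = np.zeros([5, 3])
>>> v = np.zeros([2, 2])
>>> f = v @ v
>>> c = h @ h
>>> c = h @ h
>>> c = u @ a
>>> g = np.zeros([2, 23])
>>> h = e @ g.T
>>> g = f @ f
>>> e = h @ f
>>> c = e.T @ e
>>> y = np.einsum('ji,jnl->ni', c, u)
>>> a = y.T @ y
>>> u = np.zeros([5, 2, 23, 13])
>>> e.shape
(23, 2)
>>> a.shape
(2, 2)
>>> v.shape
(2, 2)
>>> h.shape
(23, 2)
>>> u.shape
(5, 2, 23, 13)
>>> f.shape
(2, 2)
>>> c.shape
(2, 2)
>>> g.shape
(2, 2)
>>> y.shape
(29, 2)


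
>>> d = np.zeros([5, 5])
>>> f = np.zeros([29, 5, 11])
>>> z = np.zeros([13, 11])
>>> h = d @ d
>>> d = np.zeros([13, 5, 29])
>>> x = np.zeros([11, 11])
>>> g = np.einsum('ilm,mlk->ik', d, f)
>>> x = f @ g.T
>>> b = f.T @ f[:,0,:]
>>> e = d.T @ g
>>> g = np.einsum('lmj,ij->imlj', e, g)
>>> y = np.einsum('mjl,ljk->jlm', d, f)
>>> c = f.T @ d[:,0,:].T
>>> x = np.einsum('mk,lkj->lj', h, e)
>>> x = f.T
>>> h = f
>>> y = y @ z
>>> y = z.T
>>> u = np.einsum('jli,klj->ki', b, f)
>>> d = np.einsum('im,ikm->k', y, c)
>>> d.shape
(5,)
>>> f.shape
(29, 5, 11)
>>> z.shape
(13, 11)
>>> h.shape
(29, 5, 11)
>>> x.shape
(11, 5, 29)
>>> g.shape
(13, 5, 29, 11)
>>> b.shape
(11, 5, 11)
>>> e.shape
(29, 5, 11)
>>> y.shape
(11, 13)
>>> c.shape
(11, 5, 13)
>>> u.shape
(29, 11)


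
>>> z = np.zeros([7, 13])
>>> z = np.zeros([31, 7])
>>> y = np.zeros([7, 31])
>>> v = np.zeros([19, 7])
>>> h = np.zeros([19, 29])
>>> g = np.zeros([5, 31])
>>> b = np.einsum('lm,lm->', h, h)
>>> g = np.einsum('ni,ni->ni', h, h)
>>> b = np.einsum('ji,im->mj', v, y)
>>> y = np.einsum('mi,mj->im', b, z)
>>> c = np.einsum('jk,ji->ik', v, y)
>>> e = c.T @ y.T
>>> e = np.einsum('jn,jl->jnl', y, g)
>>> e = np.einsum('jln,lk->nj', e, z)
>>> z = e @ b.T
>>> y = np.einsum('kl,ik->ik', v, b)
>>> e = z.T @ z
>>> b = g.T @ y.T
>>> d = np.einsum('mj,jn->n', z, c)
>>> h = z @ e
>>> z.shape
(29, 31)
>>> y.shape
(31, 19)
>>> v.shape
(19, 7)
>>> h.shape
(29, 31)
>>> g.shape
(19, 29)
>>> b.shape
(29, 31)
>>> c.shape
(31, 7)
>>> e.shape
(31, 31)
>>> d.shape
(7,)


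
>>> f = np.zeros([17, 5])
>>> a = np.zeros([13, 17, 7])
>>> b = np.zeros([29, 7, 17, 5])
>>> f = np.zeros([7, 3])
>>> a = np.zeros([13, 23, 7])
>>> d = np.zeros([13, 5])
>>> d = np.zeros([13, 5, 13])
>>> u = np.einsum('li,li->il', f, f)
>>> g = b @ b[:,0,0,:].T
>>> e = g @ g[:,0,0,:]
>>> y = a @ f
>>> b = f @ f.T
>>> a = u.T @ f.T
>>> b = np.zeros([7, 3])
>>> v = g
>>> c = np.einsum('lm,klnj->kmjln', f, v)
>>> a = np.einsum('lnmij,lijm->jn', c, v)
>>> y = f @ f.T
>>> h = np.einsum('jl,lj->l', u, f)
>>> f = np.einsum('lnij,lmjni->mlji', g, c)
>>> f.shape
(3, 29, 29, 17)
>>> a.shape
(17, 3)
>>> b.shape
(7, 3)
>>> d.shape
(13, 5, 13)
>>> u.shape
(3, 7)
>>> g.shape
(29, 7, 17, 29)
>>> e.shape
(29, 7, 17, 29)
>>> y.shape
(7, 7)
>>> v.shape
(29, 7, 17, 29)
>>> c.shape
(29, 3, 29, 7, 17)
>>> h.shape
(7,)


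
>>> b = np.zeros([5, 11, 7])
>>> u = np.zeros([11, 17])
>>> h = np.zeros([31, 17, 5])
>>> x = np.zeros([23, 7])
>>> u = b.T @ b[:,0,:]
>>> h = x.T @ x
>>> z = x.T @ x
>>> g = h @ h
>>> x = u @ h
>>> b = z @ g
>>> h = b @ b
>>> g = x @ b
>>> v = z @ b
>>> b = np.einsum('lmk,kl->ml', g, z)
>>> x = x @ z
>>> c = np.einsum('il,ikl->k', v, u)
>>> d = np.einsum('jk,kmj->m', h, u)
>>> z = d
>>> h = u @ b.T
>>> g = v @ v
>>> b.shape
(11, 7)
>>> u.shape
(7, 11, 7)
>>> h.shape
(7, 11, 11)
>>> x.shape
(7, 11, 7)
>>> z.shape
(11,)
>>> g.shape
(7, 7)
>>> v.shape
(7, 7)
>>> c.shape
(11,)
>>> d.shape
(11,)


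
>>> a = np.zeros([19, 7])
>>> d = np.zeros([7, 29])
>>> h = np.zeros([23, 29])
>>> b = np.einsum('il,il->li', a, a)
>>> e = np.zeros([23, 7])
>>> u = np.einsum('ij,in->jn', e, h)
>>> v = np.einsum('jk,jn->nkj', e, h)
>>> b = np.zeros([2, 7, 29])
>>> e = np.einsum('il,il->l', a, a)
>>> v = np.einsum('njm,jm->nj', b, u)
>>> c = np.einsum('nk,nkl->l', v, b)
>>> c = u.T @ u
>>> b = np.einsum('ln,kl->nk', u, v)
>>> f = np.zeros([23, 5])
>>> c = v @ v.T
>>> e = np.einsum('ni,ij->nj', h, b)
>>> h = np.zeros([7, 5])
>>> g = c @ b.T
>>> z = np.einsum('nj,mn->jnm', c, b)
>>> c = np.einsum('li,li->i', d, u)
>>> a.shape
(19, 7)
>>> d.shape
(7, 29)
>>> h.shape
(7, 5)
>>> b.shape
(29, 2)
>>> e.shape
(23, 2)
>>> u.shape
(7, 29)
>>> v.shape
(2, 7)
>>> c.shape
(29,)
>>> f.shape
(23, 5)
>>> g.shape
(2, 29)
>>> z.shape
(2, 2, 29)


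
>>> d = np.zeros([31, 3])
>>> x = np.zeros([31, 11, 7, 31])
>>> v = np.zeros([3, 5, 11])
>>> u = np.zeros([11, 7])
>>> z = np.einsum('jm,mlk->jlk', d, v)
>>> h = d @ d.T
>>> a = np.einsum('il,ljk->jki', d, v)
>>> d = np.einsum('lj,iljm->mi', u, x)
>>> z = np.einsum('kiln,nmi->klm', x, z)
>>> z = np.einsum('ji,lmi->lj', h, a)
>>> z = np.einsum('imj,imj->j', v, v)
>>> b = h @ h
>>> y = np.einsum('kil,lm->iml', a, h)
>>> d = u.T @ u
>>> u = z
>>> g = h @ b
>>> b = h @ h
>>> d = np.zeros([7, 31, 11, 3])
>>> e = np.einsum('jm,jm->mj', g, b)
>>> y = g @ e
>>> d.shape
(7, 31, 11, 3)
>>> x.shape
(31, 11, 7, 31)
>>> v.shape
(3, 5, 11)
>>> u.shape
(11,)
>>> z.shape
(11,)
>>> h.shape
(31, 31)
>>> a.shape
(5, 11, 31)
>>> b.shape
(31, 31)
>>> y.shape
(31, 31)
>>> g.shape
(31, 31)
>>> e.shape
(31, 31)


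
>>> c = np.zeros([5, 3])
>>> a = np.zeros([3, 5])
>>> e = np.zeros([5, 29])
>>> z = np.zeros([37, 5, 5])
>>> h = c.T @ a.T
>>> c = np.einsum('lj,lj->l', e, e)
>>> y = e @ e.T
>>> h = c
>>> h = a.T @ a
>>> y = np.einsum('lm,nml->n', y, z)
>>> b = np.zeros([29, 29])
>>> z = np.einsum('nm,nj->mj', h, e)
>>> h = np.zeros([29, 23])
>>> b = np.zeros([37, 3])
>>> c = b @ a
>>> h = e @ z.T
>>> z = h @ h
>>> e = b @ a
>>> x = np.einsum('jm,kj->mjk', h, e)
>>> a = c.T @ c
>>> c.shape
(37, 5)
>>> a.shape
(5, 5)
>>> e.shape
(37, 5)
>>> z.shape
(5, 5)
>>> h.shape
(5, 5)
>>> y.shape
(37,)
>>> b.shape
(37, 3)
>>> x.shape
(5, 5, 37)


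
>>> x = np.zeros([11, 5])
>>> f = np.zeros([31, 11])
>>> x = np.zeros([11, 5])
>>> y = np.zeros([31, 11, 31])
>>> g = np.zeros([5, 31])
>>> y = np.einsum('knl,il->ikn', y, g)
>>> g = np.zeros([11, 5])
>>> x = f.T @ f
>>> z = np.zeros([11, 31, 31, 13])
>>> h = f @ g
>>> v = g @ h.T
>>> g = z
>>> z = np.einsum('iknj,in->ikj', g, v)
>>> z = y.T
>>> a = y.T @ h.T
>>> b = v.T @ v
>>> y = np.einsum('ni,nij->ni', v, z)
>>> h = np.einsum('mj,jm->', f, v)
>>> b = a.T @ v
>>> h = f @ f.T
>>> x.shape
(11, 11)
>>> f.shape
(31, 11)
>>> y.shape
(11, 31)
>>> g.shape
(11, 31, 31, 13)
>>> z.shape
(11, 31, 5)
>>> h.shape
(31, 31)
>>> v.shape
(11, 31)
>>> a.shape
(11, 31, 31)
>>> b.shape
(31, 31, 31)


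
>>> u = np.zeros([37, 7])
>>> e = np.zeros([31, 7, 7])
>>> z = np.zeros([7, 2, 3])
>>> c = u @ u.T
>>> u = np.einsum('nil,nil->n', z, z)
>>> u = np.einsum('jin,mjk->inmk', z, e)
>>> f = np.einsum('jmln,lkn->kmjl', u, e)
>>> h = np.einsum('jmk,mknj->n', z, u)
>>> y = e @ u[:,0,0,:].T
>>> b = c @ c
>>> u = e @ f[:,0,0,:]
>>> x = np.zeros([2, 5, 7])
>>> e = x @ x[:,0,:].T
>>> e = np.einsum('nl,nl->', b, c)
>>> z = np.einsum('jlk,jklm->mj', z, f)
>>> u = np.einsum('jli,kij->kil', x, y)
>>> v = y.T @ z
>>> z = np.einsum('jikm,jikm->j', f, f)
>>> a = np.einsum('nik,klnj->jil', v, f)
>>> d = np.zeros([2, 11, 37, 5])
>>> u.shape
(31, 7, 5)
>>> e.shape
()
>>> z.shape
(7,)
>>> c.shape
(37, 37)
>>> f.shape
(7, 3, 2, 31)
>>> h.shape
(31,)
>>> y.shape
(31, 7, 2)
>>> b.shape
(37, 37)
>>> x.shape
(2, 5, 7)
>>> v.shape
(2, 7, 7)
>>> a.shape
(31, 7, 3)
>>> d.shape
(2, 11, 37, 5)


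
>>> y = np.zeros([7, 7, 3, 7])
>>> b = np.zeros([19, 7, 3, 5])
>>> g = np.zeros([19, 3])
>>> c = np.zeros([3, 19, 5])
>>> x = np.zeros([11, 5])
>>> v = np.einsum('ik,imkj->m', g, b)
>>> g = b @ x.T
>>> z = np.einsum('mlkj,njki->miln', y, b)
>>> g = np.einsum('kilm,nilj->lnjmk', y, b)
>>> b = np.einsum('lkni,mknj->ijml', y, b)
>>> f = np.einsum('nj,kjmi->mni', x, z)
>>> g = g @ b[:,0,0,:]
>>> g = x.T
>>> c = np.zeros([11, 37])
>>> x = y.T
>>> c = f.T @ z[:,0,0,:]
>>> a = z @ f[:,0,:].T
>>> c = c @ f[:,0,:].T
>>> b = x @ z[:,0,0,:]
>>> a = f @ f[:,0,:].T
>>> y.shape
(7, 7, 3, 7)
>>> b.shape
(7, 3, 7, 19)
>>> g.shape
(5, 11)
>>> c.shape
(19, 11, 7)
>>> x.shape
(7, 3, 7, 7)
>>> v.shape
(7,)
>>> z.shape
(7, 5, 7, 19)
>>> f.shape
(7, 11, 19)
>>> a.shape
(7, 11, 7)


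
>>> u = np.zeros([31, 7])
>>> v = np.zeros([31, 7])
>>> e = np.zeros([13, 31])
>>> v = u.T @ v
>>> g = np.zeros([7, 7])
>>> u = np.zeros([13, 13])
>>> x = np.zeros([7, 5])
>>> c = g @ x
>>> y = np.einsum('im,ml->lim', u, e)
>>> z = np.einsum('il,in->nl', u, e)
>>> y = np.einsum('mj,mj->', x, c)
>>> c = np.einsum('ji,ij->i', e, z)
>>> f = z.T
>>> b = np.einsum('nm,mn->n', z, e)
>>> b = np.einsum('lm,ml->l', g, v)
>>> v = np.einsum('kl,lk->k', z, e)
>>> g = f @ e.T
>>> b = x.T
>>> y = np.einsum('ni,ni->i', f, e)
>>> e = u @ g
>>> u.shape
(13, 13)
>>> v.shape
(31,)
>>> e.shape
(13, 13)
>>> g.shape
(13, 13)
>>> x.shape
(7, 5)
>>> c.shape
(31,)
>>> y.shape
(31,)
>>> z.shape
(31, 13)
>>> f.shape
(13, 31)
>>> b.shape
(5, 7)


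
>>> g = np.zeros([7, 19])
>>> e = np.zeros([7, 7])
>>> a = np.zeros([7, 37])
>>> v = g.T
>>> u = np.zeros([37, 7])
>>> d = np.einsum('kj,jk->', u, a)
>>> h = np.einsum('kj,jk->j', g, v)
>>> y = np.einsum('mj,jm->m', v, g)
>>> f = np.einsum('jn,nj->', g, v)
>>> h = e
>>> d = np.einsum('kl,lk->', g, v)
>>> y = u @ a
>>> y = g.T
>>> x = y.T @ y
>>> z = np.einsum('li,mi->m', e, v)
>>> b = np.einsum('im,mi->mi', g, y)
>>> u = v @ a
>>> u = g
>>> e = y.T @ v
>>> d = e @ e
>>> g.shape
(7, 19)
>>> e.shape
(7, 7)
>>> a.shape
(7, 37)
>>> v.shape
(19, 7)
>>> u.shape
(7, 19)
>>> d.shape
(7, 7)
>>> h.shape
(7, 7)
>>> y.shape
(19, 7)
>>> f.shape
()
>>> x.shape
(7, 7)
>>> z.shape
(19,)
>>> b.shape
(19, 7)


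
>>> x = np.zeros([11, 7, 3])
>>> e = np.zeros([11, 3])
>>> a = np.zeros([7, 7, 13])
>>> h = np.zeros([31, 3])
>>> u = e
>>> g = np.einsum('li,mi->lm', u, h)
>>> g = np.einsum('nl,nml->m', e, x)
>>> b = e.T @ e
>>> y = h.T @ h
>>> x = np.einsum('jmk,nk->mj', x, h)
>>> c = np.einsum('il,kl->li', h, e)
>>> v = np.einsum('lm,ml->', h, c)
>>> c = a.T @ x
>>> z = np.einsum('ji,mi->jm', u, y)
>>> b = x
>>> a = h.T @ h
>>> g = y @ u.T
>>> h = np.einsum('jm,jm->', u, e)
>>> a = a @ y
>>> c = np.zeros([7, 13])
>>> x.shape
(7, 11)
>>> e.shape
(11, 3)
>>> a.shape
(3, 3)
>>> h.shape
()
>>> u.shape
(11, 3)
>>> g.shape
(3, 11)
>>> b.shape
(7, 11)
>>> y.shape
(3, 3)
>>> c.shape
(7, 13)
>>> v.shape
()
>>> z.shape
(11, 3)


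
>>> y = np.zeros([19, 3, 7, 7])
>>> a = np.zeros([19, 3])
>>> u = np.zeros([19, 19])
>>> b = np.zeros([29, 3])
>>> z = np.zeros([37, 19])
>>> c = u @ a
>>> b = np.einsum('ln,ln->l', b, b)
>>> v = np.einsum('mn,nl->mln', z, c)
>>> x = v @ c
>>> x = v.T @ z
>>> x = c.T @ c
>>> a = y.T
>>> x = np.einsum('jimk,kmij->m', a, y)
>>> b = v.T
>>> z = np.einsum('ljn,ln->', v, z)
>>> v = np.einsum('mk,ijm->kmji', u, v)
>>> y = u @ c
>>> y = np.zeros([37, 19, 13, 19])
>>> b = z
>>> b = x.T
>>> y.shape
(37, 19, 13, 19)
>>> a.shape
(7, 7, 3, 19)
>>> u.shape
(19, 19)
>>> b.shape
(3,)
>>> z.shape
()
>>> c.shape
(19, 3)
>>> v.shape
(19, 19, 3, 37)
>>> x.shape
(3,)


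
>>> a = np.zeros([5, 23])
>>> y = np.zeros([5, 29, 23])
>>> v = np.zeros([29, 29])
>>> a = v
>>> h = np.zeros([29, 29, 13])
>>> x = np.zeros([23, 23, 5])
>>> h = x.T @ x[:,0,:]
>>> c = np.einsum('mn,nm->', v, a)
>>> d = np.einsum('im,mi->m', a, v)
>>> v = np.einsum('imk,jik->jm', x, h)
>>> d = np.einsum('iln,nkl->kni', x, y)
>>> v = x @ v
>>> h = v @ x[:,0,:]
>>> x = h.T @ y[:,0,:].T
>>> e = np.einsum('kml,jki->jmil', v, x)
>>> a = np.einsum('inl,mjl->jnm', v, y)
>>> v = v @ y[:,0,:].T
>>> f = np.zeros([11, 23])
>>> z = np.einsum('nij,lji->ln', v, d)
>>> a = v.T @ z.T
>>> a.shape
(5, 23, 29)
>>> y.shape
(5, 29, 23)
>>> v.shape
(23, 23, 5)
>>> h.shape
(23, 23, 5)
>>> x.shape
(5, 23, 5)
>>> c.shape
()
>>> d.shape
(29, 5, 23)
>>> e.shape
(5, 23, 5, 23)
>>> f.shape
(11, 23)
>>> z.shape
(29, 23)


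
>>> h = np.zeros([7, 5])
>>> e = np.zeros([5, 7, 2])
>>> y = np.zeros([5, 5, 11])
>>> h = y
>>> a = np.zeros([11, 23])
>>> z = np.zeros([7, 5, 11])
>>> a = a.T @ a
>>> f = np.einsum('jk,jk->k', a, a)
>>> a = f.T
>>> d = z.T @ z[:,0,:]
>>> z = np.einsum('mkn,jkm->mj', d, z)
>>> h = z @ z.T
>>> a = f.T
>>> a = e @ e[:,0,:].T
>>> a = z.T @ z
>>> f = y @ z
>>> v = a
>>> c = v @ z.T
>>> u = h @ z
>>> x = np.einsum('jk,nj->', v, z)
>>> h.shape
(11, 11)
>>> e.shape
(5, 7, 2)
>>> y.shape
(5, 5, 11)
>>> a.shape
(7, 7)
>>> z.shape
(11, 7)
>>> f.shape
(5, 5, 7)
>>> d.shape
(11, 5, 11)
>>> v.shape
(7, 7)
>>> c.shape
(7, 11)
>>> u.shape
(11, 7)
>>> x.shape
()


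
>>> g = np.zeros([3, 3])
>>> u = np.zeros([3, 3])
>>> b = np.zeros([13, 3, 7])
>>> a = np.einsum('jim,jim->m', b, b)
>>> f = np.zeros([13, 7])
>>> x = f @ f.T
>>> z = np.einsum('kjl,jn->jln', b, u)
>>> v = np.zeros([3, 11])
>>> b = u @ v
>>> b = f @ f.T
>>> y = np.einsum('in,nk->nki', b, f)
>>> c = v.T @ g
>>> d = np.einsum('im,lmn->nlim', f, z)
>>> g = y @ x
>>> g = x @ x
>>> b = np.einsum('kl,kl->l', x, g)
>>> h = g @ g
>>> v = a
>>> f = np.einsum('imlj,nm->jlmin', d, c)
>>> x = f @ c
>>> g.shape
(13, 13)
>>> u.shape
(3, 3)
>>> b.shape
(13,)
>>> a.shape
(7,)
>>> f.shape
(7, 13, 3, 3, 11)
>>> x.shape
(7, 13, 3, 3, 3)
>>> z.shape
(3, 7, 3)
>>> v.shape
(7,)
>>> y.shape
(13, 7, 13)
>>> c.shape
(11, 3)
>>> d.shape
(3, 3, 13, 7)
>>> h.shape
(13, 13)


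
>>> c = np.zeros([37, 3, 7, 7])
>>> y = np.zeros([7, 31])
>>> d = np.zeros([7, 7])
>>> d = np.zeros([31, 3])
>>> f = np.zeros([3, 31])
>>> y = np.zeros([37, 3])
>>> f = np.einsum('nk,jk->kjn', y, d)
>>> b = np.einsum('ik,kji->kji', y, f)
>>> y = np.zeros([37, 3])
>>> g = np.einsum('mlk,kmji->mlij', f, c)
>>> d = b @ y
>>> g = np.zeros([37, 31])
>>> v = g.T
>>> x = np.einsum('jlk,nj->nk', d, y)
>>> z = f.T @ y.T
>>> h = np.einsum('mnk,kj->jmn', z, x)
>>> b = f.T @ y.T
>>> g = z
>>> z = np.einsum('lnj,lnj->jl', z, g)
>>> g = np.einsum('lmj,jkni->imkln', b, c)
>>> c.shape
(37, 3, 7, 7)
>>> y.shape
(37, 3)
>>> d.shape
(3, 31, 3)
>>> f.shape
(3, 31, 37)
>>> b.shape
(37, 31, 37)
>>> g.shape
(7, 31, 3, 37, 7)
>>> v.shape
(31, 37)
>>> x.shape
(37, 3)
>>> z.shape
(37, 37)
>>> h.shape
(3, 37, 31)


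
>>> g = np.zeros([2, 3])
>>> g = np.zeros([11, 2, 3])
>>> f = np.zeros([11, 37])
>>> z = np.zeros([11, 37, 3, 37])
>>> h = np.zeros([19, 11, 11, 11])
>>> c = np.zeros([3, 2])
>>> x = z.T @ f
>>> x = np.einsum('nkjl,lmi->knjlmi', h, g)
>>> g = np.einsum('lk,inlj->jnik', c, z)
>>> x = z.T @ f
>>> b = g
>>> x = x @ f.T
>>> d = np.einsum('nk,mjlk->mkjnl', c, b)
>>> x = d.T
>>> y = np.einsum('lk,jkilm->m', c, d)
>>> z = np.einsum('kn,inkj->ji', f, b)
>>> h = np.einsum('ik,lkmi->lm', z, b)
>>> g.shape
(37, 37, 11, 2)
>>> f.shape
(11, 37)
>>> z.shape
(2, 37)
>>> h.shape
(37, 11)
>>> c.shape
(3, 2)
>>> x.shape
(11, 3, 37, 2, 37)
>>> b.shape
(37, 37, 11, 2)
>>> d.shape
(37, 2, 37, 3, 11)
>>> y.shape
(11,)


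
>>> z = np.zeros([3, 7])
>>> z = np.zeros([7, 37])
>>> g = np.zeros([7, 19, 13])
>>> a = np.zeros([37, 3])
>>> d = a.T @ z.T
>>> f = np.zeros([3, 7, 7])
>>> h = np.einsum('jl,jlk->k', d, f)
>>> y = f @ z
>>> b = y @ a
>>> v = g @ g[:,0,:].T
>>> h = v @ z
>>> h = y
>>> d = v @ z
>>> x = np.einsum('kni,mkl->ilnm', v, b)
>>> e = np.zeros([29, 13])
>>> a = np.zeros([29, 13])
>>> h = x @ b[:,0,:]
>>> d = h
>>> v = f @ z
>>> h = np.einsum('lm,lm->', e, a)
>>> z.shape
(7, 37)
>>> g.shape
(7, 19, 13)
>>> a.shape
(29, 13)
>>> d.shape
(7, 3, 19, 3)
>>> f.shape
(3, 7, 7)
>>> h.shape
()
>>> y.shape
(3, 7, 37)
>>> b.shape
(3, 7, 3)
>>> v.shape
(3, 7, 37)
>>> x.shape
(7, 3, 19, 3)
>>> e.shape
(29, 13)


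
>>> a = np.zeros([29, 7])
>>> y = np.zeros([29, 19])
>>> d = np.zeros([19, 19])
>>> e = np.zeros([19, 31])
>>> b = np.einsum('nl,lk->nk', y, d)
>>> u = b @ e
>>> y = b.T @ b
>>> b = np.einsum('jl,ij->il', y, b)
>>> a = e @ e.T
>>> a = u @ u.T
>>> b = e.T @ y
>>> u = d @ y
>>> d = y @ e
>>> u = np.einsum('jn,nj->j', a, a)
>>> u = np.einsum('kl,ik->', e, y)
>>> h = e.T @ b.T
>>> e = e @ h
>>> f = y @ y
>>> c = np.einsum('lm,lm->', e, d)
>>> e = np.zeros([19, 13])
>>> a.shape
(29, 29)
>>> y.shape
(19, 19)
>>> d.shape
(19, 31)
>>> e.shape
(19, 13)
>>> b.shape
(31, 19)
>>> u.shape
()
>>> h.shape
(31, 31)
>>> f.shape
(19, 19)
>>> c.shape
()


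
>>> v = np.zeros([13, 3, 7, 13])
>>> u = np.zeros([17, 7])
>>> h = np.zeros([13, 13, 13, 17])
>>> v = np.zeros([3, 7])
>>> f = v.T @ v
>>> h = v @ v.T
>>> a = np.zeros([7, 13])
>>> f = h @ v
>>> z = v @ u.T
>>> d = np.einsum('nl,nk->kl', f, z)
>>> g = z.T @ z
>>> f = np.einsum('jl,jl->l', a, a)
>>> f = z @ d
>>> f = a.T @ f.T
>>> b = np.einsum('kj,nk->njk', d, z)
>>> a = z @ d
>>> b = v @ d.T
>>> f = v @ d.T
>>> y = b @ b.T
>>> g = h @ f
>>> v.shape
(3, 7)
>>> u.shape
(17, 7)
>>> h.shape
(3, 3)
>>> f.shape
(3, 17)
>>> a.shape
(3, 7)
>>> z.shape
(3, 17)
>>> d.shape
(17, 7)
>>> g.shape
(3, 17)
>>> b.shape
(3, 17)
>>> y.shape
(3, 3)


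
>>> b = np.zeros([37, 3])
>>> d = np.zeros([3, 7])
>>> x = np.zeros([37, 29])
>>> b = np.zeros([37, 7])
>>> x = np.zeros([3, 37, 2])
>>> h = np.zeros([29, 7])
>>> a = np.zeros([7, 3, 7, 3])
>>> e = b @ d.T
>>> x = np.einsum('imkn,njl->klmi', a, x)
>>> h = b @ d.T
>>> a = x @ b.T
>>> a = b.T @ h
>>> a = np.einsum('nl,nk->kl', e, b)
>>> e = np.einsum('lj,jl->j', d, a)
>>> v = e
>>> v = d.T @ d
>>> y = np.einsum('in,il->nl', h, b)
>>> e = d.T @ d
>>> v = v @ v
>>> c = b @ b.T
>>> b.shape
(37, 7)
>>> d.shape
(3, 7)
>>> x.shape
(7, 2, 3, 7)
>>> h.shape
(37, 3)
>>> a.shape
(7, 3)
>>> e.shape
(7, 7)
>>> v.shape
(7, 7)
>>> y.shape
(3, 7)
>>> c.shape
(37, 37)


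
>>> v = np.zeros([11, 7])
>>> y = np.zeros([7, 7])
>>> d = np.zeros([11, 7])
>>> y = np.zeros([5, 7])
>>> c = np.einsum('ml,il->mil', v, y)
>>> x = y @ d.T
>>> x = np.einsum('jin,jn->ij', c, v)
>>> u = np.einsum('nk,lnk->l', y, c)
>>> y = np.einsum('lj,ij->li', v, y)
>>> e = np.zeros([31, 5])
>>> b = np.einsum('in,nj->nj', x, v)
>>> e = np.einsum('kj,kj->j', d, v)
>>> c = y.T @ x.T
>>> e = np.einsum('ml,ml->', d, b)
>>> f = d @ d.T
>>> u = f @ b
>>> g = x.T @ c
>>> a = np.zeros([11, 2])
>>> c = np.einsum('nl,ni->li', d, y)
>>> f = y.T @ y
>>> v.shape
(11, 7)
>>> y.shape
(11, 5)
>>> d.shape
(11, 7)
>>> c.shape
(7, 5)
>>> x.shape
(5, 11)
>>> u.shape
(11, 7)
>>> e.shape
()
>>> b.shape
(11, 7)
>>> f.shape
(5, 5)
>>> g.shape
(11, 5)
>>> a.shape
(11, 2)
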